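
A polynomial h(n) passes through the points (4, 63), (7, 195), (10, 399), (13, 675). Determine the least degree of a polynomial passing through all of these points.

Forward differences of the values at n = 4, 7, 10, 13:
  h  : 63  195  399  675
  Δ  : 132  204  276
  Δ^2: 72  72
  Δ^3: 0
The second differences are constant (72) and nonzero, while all higher differences vanish, so the minimal degree is 2.

2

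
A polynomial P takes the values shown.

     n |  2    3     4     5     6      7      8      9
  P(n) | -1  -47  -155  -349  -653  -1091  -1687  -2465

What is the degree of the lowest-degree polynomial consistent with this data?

Forward differences of the values at n = 2, 3, 4, 5, 6, 7, 8, 9:
  P  : -1  -47  -155  -349  -653  -1091  -1687  -2465
  Δ  : -46  -108  -194  -304  -438  -596  -778
  Δ^2: -62  -86  -110  -134  -158  -182
  Δ^3: -24  -24  -24  -24  -24
  Δ^4: 0  0  0  0
  Δ^5: 0  0  0
  Δ^6: 0  0
  Δ^7: 0
The third differences are constant (-24) and nonzero, while all higher differences vanish, so the minimal degree is 3.

3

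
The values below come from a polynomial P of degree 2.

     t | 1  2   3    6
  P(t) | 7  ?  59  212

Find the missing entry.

The 3 known points determine the degree-2 polynomial uniquely.
Write P(t) = at^2 + bt + c. Substituting each data point gives a linear system:
  a + b + c = 7
  9a + 3b + c = 59
  36a + 6b + c = 212
Solving the system yields a = 5, b = 6, c = -4.
So P(t) = 5t^2 + 6t - 4.
Then P(2) = 28.

28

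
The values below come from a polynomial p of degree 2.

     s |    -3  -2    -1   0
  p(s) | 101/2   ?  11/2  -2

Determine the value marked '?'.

On equispaced nodes a degree-2 polynomial has vanishing third forward difference, so
  - p(-3) + 3·p(-2) - 3·p(-1) + p(0) = 0.
Substituting the known values and solving for p(-2):
  3·p(-2) = 69
  p(-2) = 23.

23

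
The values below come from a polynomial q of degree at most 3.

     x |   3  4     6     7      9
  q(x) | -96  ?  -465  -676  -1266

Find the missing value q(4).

-181

The 4 known points determine the degree-3 polynomial uniquely.
Write q(x) = ax^3 + bx^2 + cx + d. Substituting each data point gives a linear system:
  27a + 9b + 3c + d = -96
  216a + 36b + 6c + d = -465
  343a + 49b + 7c + d = -676
  729a + 81b + 9c + d = -1266
Solving the system yields a = -1, b = -6, c = -6, d = 3.
So q(x) = -x^3 - 6x^2 - 6x + 3.
Then q(4) = -181.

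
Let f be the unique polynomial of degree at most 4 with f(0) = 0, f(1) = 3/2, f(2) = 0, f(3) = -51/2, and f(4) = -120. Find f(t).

f(t) = -t^4 + (5/2)t^3 - 2t^2 + 2t

Write f(t) = at^4 + bt^3 + ct^2 + dt + e. Substituting each data point gives a linear system:
  e = 0
  a + b + c + d + e = 3/2
  16a + 8b + 4c + 2d + e = 0
  81a + 27b + 9c + 3d + e = -51/2
  256a + 64b + 16c + 4d + e = -120
Solving the system yields a = -1, b = 5/2, c = -2, d = 2, e = 0.
So f(t) = -t^4 + (5/2)t^3 - 2t^2 + 2t.
Check: f(2) = 0. ✓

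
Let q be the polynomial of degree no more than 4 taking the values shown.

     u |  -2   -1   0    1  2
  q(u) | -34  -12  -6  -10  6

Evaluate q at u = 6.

Write q(u) = au^4 + bu^3 + cu^2 + du + e. Substituting each data point gives a linear system:
  16a - 8b + 4c - 2d + e = -34
  a - b + c - d + e = -12
  e = -6
  a + b + c + d + e = -10
  16a + 8b + 4c + 2d + e = 6
Solving the system yields a = 1, b = 3, c = -6, d = -2, e = -6.
So q(u) = u^4 + 3u^3 - 6u^2 - 2u - 6.
Then q(6) = 1710.

1710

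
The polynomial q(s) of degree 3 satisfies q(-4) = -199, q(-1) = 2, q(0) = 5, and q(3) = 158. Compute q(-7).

Using the Lagrange interpolation formula with nodes -4, -1, 0, 3:
  L_0(s) = (s + 1)s(s - 3) / -84
  L_1(s) = (s + 4)s(s - 3) / 12
  L_2(s) = (s + 4)(s + 1)(s - 3) / -12
  L_3(s) = (s + 4)(s + 1)s / 84
Then q(s) = -199·L_0(s) + 2·L_1(s) + 5·L_2(s) + 158·L_3(s).
Expanding and collecting terms gives q(s) = 4s^3 + 4s^2 + 3s + 5.
Evaluating at s = -7: q(-7) = -1192.

-1192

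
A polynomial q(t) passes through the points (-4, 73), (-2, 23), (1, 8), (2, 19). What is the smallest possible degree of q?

Divided differences on the nodes -4, -2, 1, 2:
  order 0: 73  23  8  19
  order 1: -25  -5  11
  order 2: 4  4
  order 3: 0
The order-2 divided differences are all 4 (nonzero) and every higher order vanishes, so the data lies on a polynomial of degree exactly 2.

2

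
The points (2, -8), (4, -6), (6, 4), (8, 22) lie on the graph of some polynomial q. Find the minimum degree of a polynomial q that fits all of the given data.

Forward differences of the values at s = 2, 4, 6, 8:
  q  : -8  -6  4  22
  Δ  : 2  10  18
  Δ^2: 8  8
  Δ^3: 0
The second differences are constant (8) and nonzero, while all higher differences vanish, so the minimal degree is 2.

2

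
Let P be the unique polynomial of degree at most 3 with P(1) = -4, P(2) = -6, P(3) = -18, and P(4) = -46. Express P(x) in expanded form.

Write P(x) = ax^3 + bx^2 + cx + d. Substituting each data point gives a linear system:
  a + b + c + d = -4
  8a + 4b + 2c + d = -6
  27a + 9b + 3c + d = -18
  64a + 16b + 4c + d = -46
Solving the system yields a = -1, b = 1, c = 2, d = -6.
So P(x) = -x^3 + x^2 + 2x - 6.
Check: P(1) = -4. ✓

P(x) = -x^3 + x^2 + 2x - 6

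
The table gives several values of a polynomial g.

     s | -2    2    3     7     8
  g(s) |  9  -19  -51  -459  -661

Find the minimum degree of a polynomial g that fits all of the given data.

3

Divided differences on the nodes -2, 2, 3, 7, 8:
  order 0: 9  -19  -51  -459  -661
  order 1: -7  -32  -102  -202
  order 2: -5  -14  -20
  order 3: -1  -1
  order 4: 0
The order-3 divided differences are all -1 (nonzero) and every higher order vanishes, so the data lies on a polynomial of degree exactly 3.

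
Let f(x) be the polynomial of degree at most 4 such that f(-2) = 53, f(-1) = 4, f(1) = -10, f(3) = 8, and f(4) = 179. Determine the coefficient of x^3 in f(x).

Write f(x) = ax^4 + bx^3 + cx^2 + dx + e. Substituting each data point gives a linear system:
  16a - 8b + 4c - 2d + e = 53
  a - b + c - d + e = 4
  a + b + c + d + e = -10
  81a + 27b + 9c + 3d + e = 8
  256a + 64b + 16c + 4d + e = 179
Solving the system yields a = 2, b = -4, c = -4, d = -3, e = -1.
So f(x) = 2x^4 - 4x^3 - 4x^2 - 3x - 1.
The coefficient of x^3 is -4.

-4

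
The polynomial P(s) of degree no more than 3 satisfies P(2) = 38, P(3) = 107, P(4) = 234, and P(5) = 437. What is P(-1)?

Write P(s) = as^3 + bs^2 + cs + d. Substituting each data point gives a linear system:
  8a + 4b + 2c + d = 38
  27a + 9b + 3c + d = 107
  64a + 16b + 4c + d = 234
  125a + 25b + 5c + d = 437
Solving the system yields a = 3, b = 2, c = 2, d = 2.
So P(s) = 3s^3 + 2s^2 + 2s + 2.
Then P(-1) = -1.

-1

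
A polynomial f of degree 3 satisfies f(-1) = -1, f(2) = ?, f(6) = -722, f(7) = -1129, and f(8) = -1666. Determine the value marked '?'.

The 4 known points determine the degree-3 polynomial uniquely.
Write f(x) = ax^3 + bx^2 + cx + d. Substituting each data point gives a linear system:
  -a + b - c + d = -1
  216a + 36b + 6c + d = -722
  343a + 49b + 7c + d = -1129
  512a + 64b + 8c + d = -1666
Solving the system yields a = -3, b = -2, c = 0, d = -2.
So f(x) = -3x³ - 2x² - 2.
Then f(2) = -34.

-34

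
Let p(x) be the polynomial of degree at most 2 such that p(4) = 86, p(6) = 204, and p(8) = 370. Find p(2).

16

Write p(x) = ax^2 + bx + c. Substituting each data point gives a linear system:
  16a + 4b + c = 86
  36a + 6b + c = 204
  64a + 8b + c = 370
Solving the system yields a = 6, b = -1, c = -6.
So p(x) = 6x² - x - 6.
Then p(2) = 16.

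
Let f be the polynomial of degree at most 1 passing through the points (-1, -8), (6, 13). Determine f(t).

Write f(t) = at + b. Substituting each data point gives a linear system:
  -a + b = -8
  6a + b = 13
Solving the system yields a = 3, b = -5.
So f(t) = 3t - 5.
Check: f(-1) = -8. ✓

f(t) = 3t - 5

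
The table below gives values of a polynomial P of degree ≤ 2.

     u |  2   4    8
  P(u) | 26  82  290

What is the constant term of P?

Write P(u) = au^2 + bu + c. Substituting each data point gives a linear system:
  4a + 2b + c = 26
  16a + 4b + c = 82
  64a + 8b + c = 290
Solving the system yields a = 4, b = 4, c = 2.
So P(u) = 4u^2 + 4u + 2.
The constant term is 2.

2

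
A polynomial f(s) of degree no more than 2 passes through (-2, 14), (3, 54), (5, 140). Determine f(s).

f(s) = 5s^2 + 3s

Write f(s) = as^2 + bs + c. Substituting each data point gives a linear system:
  4a - 2b + c = 14
  9a + 3b + c = 54
  25a + 5b + c = 140
Solving the system yields a = 5, b = 3, c = 0.
So f(s) = 5s^2 + 3s.
Check: f(3) = 54. ✓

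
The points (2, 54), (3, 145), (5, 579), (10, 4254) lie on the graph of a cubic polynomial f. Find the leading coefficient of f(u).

Write f(u) = au^3 + bu^2 + cu + d. Substituting each data point gives a linear system:
  8a + 4b + 2c + d = 54
  27a + 9b + 3c + d = 145
  125a + 25b + 5c + d = 579
  1000a + 100b + 10c + d = 4254
Solving the system yields a = 4, b = 2, c = 5, d = 4.
So f(u) = 4u^3 + 2u^2 + 5u + 4.
The leading coefficient is 4.

4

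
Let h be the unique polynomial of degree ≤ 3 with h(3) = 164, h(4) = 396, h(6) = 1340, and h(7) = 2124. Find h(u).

Using the Lagrange interpolation formula with nodes 3, 4, 6, 7:
  L_0(u) = (u - 4)(u - 6)(u - 7) / -12
  L_1(u) = (u - 3)(u - 6)(u - 7) / 6
  L_2(u) = (u - 3)(u - 4)(u - 7) / -6
  L_3(u) = (u - 3)(u - 4)(u - 6) / 12
Then h(u) = 164·L_0(u) + 396·L_1(u) + 1340·L_2(u) + 2124·L_3(u).
Expanding and collecting terms gives h(u) = 6u^3 + 2u^2 - 4u - 4.
Check: h(4) = 396. ✓

h(u) = 6u^3 + 2u^2 - 4u - 4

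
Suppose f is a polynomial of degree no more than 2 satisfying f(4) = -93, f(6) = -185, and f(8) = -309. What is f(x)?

f(x) = -4x^2 - 6x - 5

Using the Lagrange interpolation formula with nodes 4, 6, 8:
  L_0(x) = (x - 6)(x - 8) / 8
  L_1(x) = (x - 4)(x - 8) / -4
  L_2(x) = (x - 4)(x - 6) / 8
Then f(x) = -93·L_0(x) - 185·L_1(x) - 309·L_2(x).
Expanding and collecting terms gives f(x) = -4x^2 - 6x - 5.
Check: f(8) = -309. ✓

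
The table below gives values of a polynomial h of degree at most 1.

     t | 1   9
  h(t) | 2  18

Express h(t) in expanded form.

Write h(t) = at + b. Substituting each data point gives a linear system:
  a + b = 2
  9a + b = 18
Solving the system yields a = 2, b = 0.
So h(t) = 2t.
Check: h(9) = 18. ✓

h(t) = 2t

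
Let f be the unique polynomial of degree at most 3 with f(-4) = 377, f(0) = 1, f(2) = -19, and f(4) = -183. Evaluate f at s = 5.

Write f(s) = as^3 + bs^2 + cs + d. Substituting each data point gives a linear system:
  -64a + 16b - 4c + d = 377
  d = 1
  8a + 4b + 2c + d = -19
  64a + 16b + 4c + d = -183
Solving the system yields a = -4, b = 6, c = -6, d = 1.
So f(s) = -4s³ + 6s² - 6s + 1.
Then f(5) = -379.

-379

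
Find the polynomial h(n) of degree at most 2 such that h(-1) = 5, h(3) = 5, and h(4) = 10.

h(n) = n^2 - 2n + 2

Using the Lagrange interpolation formula with nodes -1, 3, 4:
  L_0(n) = (n - 3)(n - 4) / 20
  L_1(n) = (n + 1)(n - 4) / -4
  L_2(n) = (n + 1)(n - 3) / 5
Then h(n) = 5·L_0(n) + 5·L_1(n) + 10·L_2(n).
Expanding and collecting terms gives h(n) = n² - 2n + 2.
Check: h(3) = 5. ✓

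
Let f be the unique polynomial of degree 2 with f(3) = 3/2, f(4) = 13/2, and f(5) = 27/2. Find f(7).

Write f(x) = ax^2 + bx + c. Substituting each data point gives a linear system:
  9a + 3b + c = 3/2
  16a + 4b + c = 13/2
  25a + 5b + c = 27/2
Solving the system yields a = 1, b = -2, c = -3/2.
So f(x) = x² - 2x - 3/2.
Then f(7) = 67/2.

67/2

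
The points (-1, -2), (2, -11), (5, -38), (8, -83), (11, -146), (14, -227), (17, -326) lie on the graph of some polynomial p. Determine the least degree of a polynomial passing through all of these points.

2

Forward differences of the values at s = -1, 2, 5, 8, 11, 14, 17:
  p  : -2  -11  -38  -83  -146  -227  -326
  Δ  : -9  -27  -45  -63  -81  -99
  Δ^2: -18  -18  -18  -18  -18
  Δ^3: 0  0  0  0
  Δ^4: 0  0  0
  Δ^5: 0  0
  Δ^6: 0
The second differences are constant (-18) and nonzero, while all higher differences vanish, so the minimal degree is 2.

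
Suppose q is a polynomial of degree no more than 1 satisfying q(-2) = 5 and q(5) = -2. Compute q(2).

Write q(x) = ax + b. Substituting each data point gives a linear system:
  -2a + b = 5
  5a + b = -2
Solving the system yields a = -1, b = 3.
So q(x) = -x + 3.
Then q(2) = 1.

1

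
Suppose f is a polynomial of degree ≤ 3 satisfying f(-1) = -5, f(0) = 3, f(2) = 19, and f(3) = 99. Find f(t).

f(t) = 6t^3 - 6t^2 - 4t + 3

Using the Lagrange interpolation formula with nodes -1, 0, 2, 3:
  L_0(t) = t(t - 2)(t - 3) / -12
  L_1(t) = (t + 1)(t - 2)(t - 3) / 6
  L_2(t) = (t + 1)t(t - 3) / -6
  L_3(t) = (t + 1)t(t - 2) / 12
Then f(t) = -5·L_0(t) + 3·L_1(t) + 19·L_2(t) + 99·L_3(t).
Expanding and collecting terms gives f(t) = 6t^3 - 6t^2 - 4t + 3.
Check: f(0) = 3. ✓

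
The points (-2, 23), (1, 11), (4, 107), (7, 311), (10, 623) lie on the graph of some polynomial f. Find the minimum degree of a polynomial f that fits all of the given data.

2

Forward differences of the values at n = -2, 1, 4, 7, 10:
  f  : 23  11  107  311  623
  Δ  : -12  96  204  312
  Δ^2: 108  108  108
  Δ^3: 0  0
  Δ^4: 0
The second differences are constant (108) and nonzero, while all higher differences vanish, so the minimal degree is 2.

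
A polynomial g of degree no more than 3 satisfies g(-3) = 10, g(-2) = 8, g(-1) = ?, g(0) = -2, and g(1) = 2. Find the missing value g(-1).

2

The 4 known points determine the degree-3 polynomial uniquely.
Write g(s) = as^3 + bs^2 + cs + d. Substituting each data point gives a linear system:
  -27a + 9b - 3c + d = 10
  -8a + 4b - 2c + d = 8
  d = -2
  a + b + c + d = 2
Solving the system yields a = 1, b = 4, c = -1, d = -2.
So g(s) = s^3 + 4s^2 - s - 2.
Then g(-1) = 2.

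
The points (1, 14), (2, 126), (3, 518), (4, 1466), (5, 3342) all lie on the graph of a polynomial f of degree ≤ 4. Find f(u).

Write f(u) = au^4 + bu^3 + cu^2 + du + e. Substituting each data point gives a linear system:
  a + b + c + d + e = 14
  16a + 8b + 4c + 2d + e = 126
  81a + 27b + 9c + 3d + e = 518
  256a + 64b + 16c + 4d + e = 1466
  625a + 125b + 25c + 5d + e = 3342
Solving the system yields a = 4, b = 6, c = 4, d = -2, e = 2.
So f(u) = 4u^4 + 6u^3 + 4u^2 - 2u + 2.
Check: f(3) = 518. ✓

f(u) = 4u^4 + 6u^3 + 4u^2 - 2u + 2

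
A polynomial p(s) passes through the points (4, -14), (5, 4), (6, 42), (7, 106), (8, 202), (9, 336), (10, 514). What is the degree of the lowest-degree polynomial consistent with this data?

3

Forward differences of the values at s = 4, 5, 6, 7, 8, 9, 10:
  p  : -14  4  42  106  202  336  514
  Δ  : 18  38  64  96  134  178
  Δ^2: 20  26  32  38  44
  Δ^3: 6  6  6  6
  Δ^4: 0  0  0
  Δ^5: 0  0
  Δ^6: 0
The third differences are constant (6) and nonzero, while all higher differences vanish, so the minimal degree is 3.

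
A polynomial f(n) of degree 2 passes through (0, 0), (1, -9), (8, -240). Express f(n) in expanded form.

f(n) = -3n^2 - 6n

Write f(n) = an^2 + bn + c. Substituting each data point gives a linear system:
  c = 0
  a + b + c = -9
  64a + 8b + c = -240
Solving the system yields a = -3, b = -6, c = 0.
So f(n) = -3n^2 - 6n.
Check: f(0) = 0. ✓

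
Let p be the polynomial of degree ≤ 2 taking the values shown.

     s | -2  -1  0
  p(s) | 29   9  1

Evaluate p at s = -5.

161

Using the Lagrange interpolation formula with nodes -2, -1, 0:
  L_0(s) = (s + 1)s / 2
  L_1(s) = (s + 2)s / -1
  L_2(s) = (s + 2)(s + 1) / 2
Then p(s) = 29·L_0(s) + 9·L_1(s) + 1·L_2(s).
Expanding and collecting terms gives p(s) = 6s² - 2s + 1.
Evaluating at s = -5: p(-5) = 161.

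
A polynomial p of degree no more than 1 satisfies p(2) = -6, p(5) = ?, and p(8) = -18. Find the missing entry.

The 2 known points determine the degree-1 polynomial uniquely.
Write p(x) = ax + b. Substituting each data point gives a linear system:
  2a + b = -6
  8a + b = -18
Solving the system yields a = -2, b = -2.
So p(x) = -2x - 2.
Then p(5) = -12.

-12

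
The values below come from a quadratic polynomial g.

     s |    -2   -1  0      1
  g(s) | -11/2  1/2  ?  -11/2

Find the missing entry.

On equispaced nodes a degree-2 polynomial has vanishing third forward difference, so
  - g(-2) + 3·g(-1) - 3·g(0) + g(1) = 0.
Substituting the known values and solving for g(0):
  -3·g(0) = -3/2
  g(0) = 1/2.

1/2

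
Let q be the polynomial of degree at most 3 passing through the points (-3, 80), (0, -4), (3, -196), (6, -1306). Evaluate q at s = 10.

-5614

Write q(s) = as^3 + bs^2 + cs + d. Substituting each data point gives a linear system:
  -27a + 9b - 3c + d = 80
  d = -4
  27a + 9b + 3c + d = -196
  216a + 36b + 6c + d = -1306
Solving the system yields a = -5, b = -6, c = -1, d = -4.
So q(s) = -5s³ - 6s² - s - 4.
Then q(10) = -5614.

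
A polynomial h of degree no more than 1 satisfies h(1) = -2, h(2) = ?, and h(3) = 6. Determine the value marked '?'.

2

On equispaced nodes a degree-1 polynomial has vanishing second forward difference, so
  h(1) - 2·h(2) + h(3) = 0.
Substituting the known values and solving for h(2):
  -2·h(2) = -4
  h(2) = 2.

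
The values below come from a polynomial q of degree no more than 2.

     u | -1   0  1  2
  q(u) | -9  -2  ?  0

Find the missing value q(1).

On equispaced nodes a degree-2 polynomial has vanishing third forward difference, so
  - q(-1) + 3·q(0) - 3·q(1) + q(2) = 0.
Substituting the known values and solving for q(1):
  -3·q(1) = -3
  q(1) = 1.

1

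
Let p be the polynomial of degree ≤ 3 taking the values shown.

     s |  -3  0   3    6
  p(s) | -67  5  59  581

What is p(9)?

2057

Forward differences of the values at s = -3, 0, 3, 6:
  p  : -67  5  59  581
  Δ  : 72  54  522
  Δ^2: -18  468
  Δ^3: 486
The third differences are constant, confirming degree 3.
Interpolating (Newton forward form) and evaluating at s = 9 gives p(9) = 2057.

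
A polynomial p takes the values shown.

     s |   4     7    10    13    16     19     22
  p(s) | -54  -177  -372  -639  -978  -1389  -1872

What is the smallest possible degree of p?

Forward differences of the values at s = 4, 7, 10, 13, 16, 19, 22:
  p  : -54  -177  -372  -639  -978  -1389  -1872
  Δ  : -123  -195  -267  -339  -411  -483
  Δ^2: -72  -72  -72  -72  -72
  Δ^3: 0  0  0  0
  Δ^4: 0  0  0
  Δ^5: 0  0
  Δ^6: 0
The second differences are constant (-72) and nonzero, while all higher differences vanish, so the minimal degree is 2.

2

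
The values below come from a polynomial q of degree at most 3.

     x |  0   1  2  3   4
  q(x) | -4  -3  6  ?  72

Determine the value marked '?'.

The 4 known points determine the degree-3 polynomial uniquely.
Write q(x) = ax^3 + bx^2 + cx + d. Substituting each data point gives a linear system:
  d = -4
  a + b + c + d = -3
  8a + 4b + 2c + d = 6
  64a + 16b + 4c + d = 72
Solving the system yields a = 1, b = 1, c = -1, d = -4.
So q(x) = x³ + x² - x - 4.
Then q(3) = 29.

29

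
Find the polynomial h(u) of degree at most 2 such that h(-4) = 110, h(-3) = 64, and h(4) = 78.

Write h(u) = au^2 + bu + c. Substituting each data point gives a linear system:
  16a - 4b + c = 110
  9a - 3b + c = 64
  16a + 4b + c = 78
Solving the system yields a = 6, b = -4, c = -2.
So h(u) = 6u^2 - 4u - 2.
Check: h(4) = 78. ✓

h(u) = 6u^2 - 4u - 2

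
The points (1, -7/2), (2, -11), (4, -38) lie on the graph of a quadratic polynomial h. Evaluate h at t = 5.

-115/2

Write h(t) = at^2 + bt + c. Substituting each data point gives a linear system:
  a + b + c = -7/2
  4a + 2b + c = -11
  16a + 4b + c = -38
Solving the system yields a = -2, b = -3/2, c = 0.
So h(t) = -2t^2 - (3/2)t.
Then h(5) = -115/2.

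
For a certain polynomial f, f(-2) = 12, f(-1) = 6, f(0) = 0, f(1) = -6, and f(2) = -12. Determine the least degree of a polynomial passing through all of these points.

1

Forward differences of the values at s = -2, -1, 0, 1, 2:
  f  : 12  6  0  -6  -12
  Δ  : -6  -6  -6  -6
  Δ^2: 0  0  0
  Δ^3: 0  0
  Δ^4: 0
The first differences are constant (-6) and nonzero, while all higher differences vanish, so the minimal degree is 1.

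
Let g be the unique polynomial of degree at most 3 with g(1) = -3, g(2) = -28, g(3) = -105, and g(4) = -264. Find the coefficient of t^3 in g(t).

-5

Write g(t) = at^3 + bt^2 + ct + d. Substituting each data point gives a linear system:
  a + b + c + d = -3
  8a + 4b + 2c + d = -28
  27a + 9b + 3c + d = -105
  64a + 16b + 4c + d = -264
Solving the system yields a = -5, b = 4, c = -2, d = 0.
So g(t) = -5t³ + 4t² - 2t.
The leading coefficient is -5.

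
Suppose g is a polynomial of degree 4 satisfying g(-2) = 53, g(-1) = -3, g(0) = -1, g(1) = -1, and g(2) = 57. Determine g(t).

g(t) = 5t^4 - 6t^2 + t - 1

Using the Lagrange interpolation formula with nodes -2, -1, 0, 1, 2:
  L_0(t) = (t + 1)t(t - 1)(t - 2) / 24
  L_1(t) = (t + 2)t(t - 1)(t - 2) / -6
  L_2(t) = (t + 2)(t + 1)(t - 1)(t - 2) / 4
  L_3(t) = (t + 2)(t + 1)t(t - 2) / -6
  L_4(t) = (t + 2)(t + 1)t(t - 1) / 24
Then g(t) = 53·L_0(t) - 3·L_1(t) - 1·L_2(t) - 1·L_3(t) + 57·L_4(t).
Expanding and collecting terms gives g(t) = 5t⁴ - 6t² + t - 1.
Check: g(-2) = 53. ✓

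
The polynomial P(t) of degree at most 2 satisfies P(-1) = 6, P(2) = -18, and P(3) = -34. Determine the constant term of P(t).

2

Write P(t) = at^2 + bt + c. Substituting each data point gives a linear system:
  a - b + c = 6
  4a + 2b + c = -18
  9a + 3b + c = -34
Solving the system yields a = -2, b = -6, c = 2.
So P(t) = -2t^2 - 6t + 2.
The constant term is 2.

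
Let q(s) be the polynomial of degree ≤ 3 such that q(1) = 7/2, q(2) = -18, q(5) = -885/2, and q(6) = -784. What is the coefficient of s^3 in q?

Write q(s) = as^3 + bs^2 + cs + d. Substituting each data point gives a linear system:
  a + b + c + d = 7/2
  8a + 4b + 2c + d = -18
  125a + 25b + 5c + d = -885/2
  216a + 36b + 6c + d = -784
Solving the system yields a = -4, b = 2, c = 1/2, d = 5.
So q(s) = -4s^3 + 2s^2 + (1/2)s + 5.
The leading coefficient is -4.

-4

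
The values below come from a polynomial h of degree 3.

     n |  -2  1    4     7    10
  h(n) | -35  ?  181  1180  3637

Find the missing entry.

-8

On equispaced nodes a degree-3 polynomial has vanishing fourth forward difference, so
  h(-2) - 4·h(1) + 6·h(4) - 4·h(7) + h(10) = 0.
Substituting the known values and solving for h(1):
  -4·h(1) = 32
  h(1) = -8.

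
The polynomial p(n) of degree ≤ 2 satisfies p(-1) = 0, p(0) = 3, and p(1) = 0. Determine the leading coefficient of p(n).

Write p(n) = an^2 + bn + c. Substituting each data point gives a linear system:
  a - b + c = 0
  c = 3
  a + b + c = 0
Solving the system yields a = -3, b = 0, c = 3.
So p(n) = -3n^2 + 3.
The leading coefficient is -3.

-3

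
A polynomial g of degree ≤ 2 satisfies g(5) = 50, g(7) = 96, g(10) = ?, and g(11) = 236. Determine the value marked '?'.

The 3 known points determine the degree-2 polynomial uniquely.
Write g(s) = as^2 + bs + c. Substituting each data point gives a linear system:
  25a + 5b + c = 50
  49a + 7b + c = 96
  121a + 11b + c = 236
Solving the system yields a = 2, b = -1, c = 5.
So g(s) = 2s^2 - s + 5.
Then g(10) = 195.

195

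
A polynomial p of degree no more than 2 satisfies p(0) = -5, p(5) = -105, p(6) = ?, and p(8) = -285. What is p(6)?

-155

The 3 known points determine the degree-2 polynomial uniquely.
Write p(u) = au^2 + bu + c. Substituting each data point gives a linear system:
  c = -5
  25a + 5b + c = -105
  64a + 8b + c = -285
Solving the system yields a = -5, b = 5, c = -5.
So p(u) = -5u² + 5u - 5.
Then p(6) = -155.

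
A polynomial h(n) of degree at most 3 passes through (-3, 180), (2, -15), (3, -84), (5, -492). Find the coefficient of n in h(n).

1

Write h(n) = an^3 + bn^2 + cn + d. Substituting each data point gives a linear system:
  -27a + 9b - 3c + d = 180
  8a + 4b + 2c + d = -15
  27a + 9b + 3c + d = -84
  125a + 25b + 5c + d = -492
Solving the system yields a = -5, b = 5, c = 1, d = 3.
So h(n) = -5n^3 + 5n^2 + n + 3.
The coefficient of n is 1.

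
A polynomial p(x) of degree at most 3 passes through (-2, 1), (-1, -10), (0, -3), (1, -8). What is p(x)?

Write p(x) = ax^3 + bx^2 + cx + d. Substituting each data point gives a linear system:
  -8a + 4b - 2c + d = 1
  -a + b - c + d = -10
  d = -3
  a + b + c + d = -8
Solving the system yields a = -5, b = -6, c = 6, d = -3.
So p(x) = -5x^3 - 6x^2 + 6x - 3.
Check: p(1) = -8. ✓

p(x) = -5x^3 - 6x^2 + 6x - 3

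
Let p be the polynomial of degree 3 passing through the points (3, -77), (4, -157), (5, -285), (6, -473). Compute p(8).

Write p(s) = as^3 + bs^2 + cs + d. Substituting each data point gives a linear system:
  27a + 9b + 3c + d = -77
  64a + 16b + 4c + d = -157
  125a + 25b + 5c + d = -285
  216a + 36b + 6c + d = -473
Solving the system yields a = -2, b = 0, c = -6, d = -5.
So p(s) = -2s³ - 6s - 5.
Then p(8) = -1077.

-1077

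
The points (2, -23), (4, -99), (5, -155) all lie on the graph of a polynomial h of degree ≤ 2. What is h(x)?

Write h(x) = ax^2 + bx + c. Substituting each data point gives a linear system:
  4a + 2b + c = -23
  16a + 4b + c = -99
  25a + 5b + c = -155
Solving the system yields a = -6, b = -2, c = 5.
So h(x) = -6x^2 - 2x + 5.
Check: h(4) = -99. ✓

h(x) = -6x^2 - 2x + 5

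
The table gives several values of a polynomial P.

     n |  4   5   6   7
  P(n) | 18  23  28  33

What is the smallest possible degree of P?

Forward differences of the values at n = 4, 5, 6, 7:
  P  : 18  23  28  33
  Δ  : 5  5  5
  Δ^2: 0  0
  Δ^3: 0
The first differences are constant (5) and nonzero, while all higher differences vanish, so the minimal degree is 1.

1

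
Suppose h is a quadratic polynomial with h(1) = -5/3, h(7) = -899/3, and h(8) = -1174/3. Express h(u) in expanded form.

Write h(u) = au^2 + bu + c. Substituting each data point gives a linear system:
  a + b + c = -5/3
  49a + 7b + c = -899/3
  64a + 8b + c = -1174/3
Solving the system yields a = -6, b = -5/3, c = 6.
So h(u) = -6u² - (5/3)u + 6.
Check: h(7) = -899/3. ✓

h(u) = -6u^2 - (5/3)u + 6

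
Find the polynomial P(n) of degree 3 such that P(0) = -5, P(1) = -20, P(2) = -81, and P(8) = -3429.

Write P(n) = an^3 + bn^2 + cn + d. Substituting each data point gives a linear system:
  d = -5
  a + b + c + d = -20
  8a + 4b + 2c + d = -81
  512a + 64b + 8c + d = -3429
Solving the system yields a = -6, b = -5, c = -4, d = -5.
So P(n) = -6n^3 - 5n^2 - 4n - 5.
Check: P(2) = -81. ✓

P(n) = -6n^3 - 5n^2 - 4n - 5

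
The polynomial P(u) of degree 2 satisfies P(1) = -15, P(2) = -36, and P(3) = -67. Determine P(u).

P(u) = -5u^2 - 6u - 4

Using the Lagrange interpolation formula with nodes 1, 2, 3:
  L_0(u) = (u - 2)(u - 3) / 2
  L_1(u) = (u - 1)(u - 3) / -1
  L_2(u) = (u - 1)(u - 2) / 2
Then P(u) = -15·L_0(u) - 36·L_1(u) - 67·L_2(u).
Expanding and collecting terms gives P(u) = -5u^2 - 6u - 4.
Check: P(3) = -67. ✓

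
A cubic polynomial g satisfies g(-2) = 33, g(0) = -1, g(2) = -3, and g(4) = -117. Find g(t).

g(t) = -3t^3 + 4t^2 + 3t - 1

Using the Lagrange interpolation formula with nodes -2, 0, 2, 4:
  L_0(t) = t(t - 2)(t - 4) / -48
  L_1(t) = (t + 2)(t - 2)(t - 4) / 16
  L_2(t) = (t + 2)t(t - 4) / -16
  L_3(t) = (t + 2)t(t - 2) / 48
Then g(t) = 33·L_0(t) - 1·L_1(t) - 3·L_2(t) - 117·L_3(t).
Expanding and collecting terms gives g(t) = -3t^3 + 4t^2 + 3t - 1.
Check: g(-2) = 33. ✓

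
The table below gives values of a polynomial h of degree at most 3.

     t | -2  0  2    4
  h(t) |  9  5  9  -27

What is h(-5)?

Using the Lagrange interpolation formula with nodes -2, 0, 2, 4:
  L_0(t) = t(t - 2)(t - 4) / -48
  L_1(t) = (t + 2)(t - 2)(t - 4) / 16
  L_2(t) = (t + 2)t(t - 4) / -16
  L_3(t) = (t + 2)t(t - 2) / 48
Then h(t) = 9·L_0(t) + 5·L_1(t) + 9·L_2(t) - 27·L_3(t).
Expanding and collecting terms gives h(t) = -t^3 + t^2 + 4t + 5.
Evaluating at t = -5: h(-5) = 135.

135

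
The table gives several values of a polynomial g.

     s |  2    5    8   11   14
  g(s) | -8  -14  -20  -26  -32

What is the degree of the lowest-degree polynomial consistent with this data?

1

Forward differences of the values at s = 2, 5, 8, 11, 14:
  g  : -8  -14  -20  -26  -32
  Δ  : -6  -6  -6  -6
  Δ^2: 0  0  0
  Δ^3: 0  0
  Δ^4: 0
The first differences are constant (-6) and nonzero, while all higher differences vanish, so the minimal degree is 1.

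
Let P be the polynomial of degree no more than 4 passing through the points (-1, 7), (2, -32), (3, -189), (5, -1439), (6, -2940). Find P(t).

Write P(t) = at^4 + bt^3 + ct^2 + dt + e. Substituting each data point gives a linear system:
  a - b + c - d + e = 7
  16a + 8b + 4c + 2d + e = -32
  81a + 27b + 9c + 3d + e = -189
  625a + 125b + 25c + 5d + e = -1439
  1296a + 216b + 36c + 6d + e = -2940
Solving the system yields a = -2, b = -2, c = 2, d = 1, e = 6.
So P(t) = -2t⁴ - 2t³ + 2t² + t + 6.
Check: P(-1) = 7. ✓

P(t) = -2t^4 - 2t^3 + 2t^2 + t + 6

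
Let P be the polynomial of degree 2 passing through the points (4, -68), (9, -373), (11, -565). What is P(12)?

-676

Using the Lagrange interpolation formula with nodes 4, 9, 11:
  L_0(n) = (n - 9)(n - 11) / 35
  L_1(n) = (n - 4)(n - 11) / -10
  L_2(n) = (n - 4)(n - 9) / 14
Then P(n) = -68·L_0(n) - 373·L_1(n) - 565·L_2(n).
Expanding and collecting terms gives P(n) = -5n² + 4n - 4.
Evaluating at n = 12: P(12) = -676.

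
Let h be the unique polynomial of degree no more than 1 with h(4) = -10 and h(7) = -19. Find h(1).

Write h(t) = at + b. Substituting each data point gives a linear system:
  4a + b = -10
  7a + b = -19
Solving the system yields a = -3, b = 2.
So h(t) = -3t + 2.
Then h(1) = -1.

-1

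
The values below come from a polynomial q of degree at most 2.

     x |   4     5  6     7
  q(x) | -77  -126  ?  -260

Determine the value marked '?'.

The 3 known points determine the degree-2 polynomial uniquely.
Write q(x) = ax^2 + bx + c. Substituting each data point gives a linear system:
  16a + 4b + c = -77
  25a + 5b + c = -126
  49a + 7b + c = -260
Solving the system yields a = -6, b = 5, c = -1.
So q(x) = -6x^2 + 5x - 1.
Then q(6) = -187.

-187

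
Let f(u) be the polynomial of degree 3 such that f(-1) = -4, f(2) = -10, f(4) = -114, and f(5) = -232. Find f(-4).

110

Using the Lagrange interpolation formula with nodes -1, 2, 4, 5:
  L_0(u) = (u - 2)(u - 4)(u - 5) / -90
  L_1(u) = (u + 1)(u - 4)(u - 5) / 18
  L_2(u) = (u + 1)(u - 2)(u - 5) / -10
  L_3(u) = (u + 1)(u - 2)(u - 4) / 18
Then f(u) = -4·L_0(u) - 10·L_1(u) - 114·L_2(u) - 232·L_3(u).
Expanding and collecting terms gives f(u) = -2u^3 + 4u - 2.
Evaluating at u = -4: f(-4) = 110.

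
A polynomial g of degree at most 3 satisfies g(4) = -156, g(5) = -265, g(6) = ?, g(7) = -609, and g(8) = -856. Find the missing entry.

-414

On equispaced nodes a degree-3 polynomial has vanishing fourth forward difference, so
  g(4) - 4·g(5) + 6·g(6) - 4·g(7) + g(8) = 0.
Substituting the known values and solving for g(6):
  6·g(6) = -2484
  g(6) = -414.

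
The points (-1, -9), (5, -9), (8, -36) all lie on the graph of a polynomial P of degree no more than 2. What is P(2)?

Using the Lagrange interpolation formula with nodes -1, 5, 8:
  L_0(t) = (t - 5)(t - 8) / 54
  L_1(t) = (t + 1)(t - 8) / -18
  L_2(t) = (t + 1)(t - 5) / 27
Then P(t) = -9·L_0(t) - 9·L_1(t) - 36·L_2(t).
Expanding and collecting terms gives P(t) = -t² + 4t - 4.
Evaluating at t = 2: P(2) = 0.

0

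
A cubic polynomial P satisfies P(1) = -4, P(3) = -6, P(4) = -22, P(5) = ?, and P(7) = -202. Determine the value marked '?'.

-56

The 4 known points determine the degree-3 polynomial uniquely.
Write P(s) = as^3 + bs^2 + cs + d. Substituting each data point gives a linear system:
  a + b + c + d = -4
  27a + 9b + 3c + d = -6
  64a + 16b + 4c + d = -22
  343a + 49b + 7c + d = -202
Solving the system yields a = -1, b = 3, c = 0, d = -6.
So P(s) = -s³ + 3s² - 6.
Then P(5) = -56.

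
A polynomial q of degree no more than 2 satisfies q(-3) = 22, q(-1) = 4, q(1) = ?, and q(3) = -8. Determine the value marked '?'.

On equispaced nodes a degree-2 polynomial has vanishing third forward difference, so
  - q(-3) + 3·q(-1) - 3·q(1) + q(3) = 0.
Substituting the known values and solving for q(1):
  -3·q(1) = 18
  q(1) = -6.

-6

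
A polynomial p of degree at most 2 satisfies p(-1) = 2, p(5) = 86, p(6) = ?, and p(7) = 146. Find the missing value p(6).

114

The 3 known points determine the degree-2 polynomial uniquely.
Write p(u) = au^2 + bu + c. Substituting each data point gives a linear system:
  a - b + c = 2
  25a + 5b + c = 86
  49a + 7b + c = 146
Solving the system yields a = 2, b = 6, c = 6.
So p(u) = 2u² + 6u + 6.
Then p(6) = 114.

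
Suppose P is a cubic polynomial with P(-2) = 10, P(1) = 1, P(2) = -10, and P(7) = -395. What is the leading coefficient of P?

Write P(n) = an^3 + bn^2 + cn + d. Substituting each data point gives a linear system:
  -8a + 4b - 2c + d = 10
  a + b + c + d = 1
  8a + 4b + 2c + d = -10
  343a + 49b + 7c + d = -395
Solving the system yields a = -1, b = -1, c = -1, d = 4.
So P(n) = -n^3 - n^2 - n + 4.
The leading coefficient is -1.

-1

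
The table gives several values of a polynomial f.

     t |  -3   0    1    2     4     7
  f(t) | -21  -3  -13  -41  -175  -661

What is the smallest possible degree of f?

3

Divided differences on the nodes -3, 0, 1, 2, 4, 7:
  order 0: -21  -3  -13  -41  -175  -661
  order 1: 6  -10  -28  -67  -162
  order 2: -4  -9  -13  -19
  order 3: -1  -1  -1
  order 4: 0  0
  order 5: 0
The order-3 divided differences are all -1 (nonzero) and every higher order vanishes, so the data lies on a polynomial of degree exactly 3.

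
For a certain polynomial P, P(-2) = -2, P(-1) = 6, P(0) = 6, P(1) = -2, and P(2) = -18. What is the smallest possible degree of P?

2

Forward differences of the values at t = -2, -1, 0, 1, 2:
  P  : -2  6  6  -2  -18
  Δ  : 8  0  -8  -16
  Δ^2: -8  -8  -8
  Δ^3: 0  0
  Δ^4: 0
The second differences are constant (-8) and nonzero, while all higher differences vanish, so the minimal degree is 2.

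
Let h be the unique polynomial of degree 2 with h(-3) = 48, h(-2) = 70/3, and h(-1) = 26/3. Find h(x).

Using the Lagrange interpolation formula with nodes -3, -2, -1:
  L_0(x) = (x + 2)(x + 1) / 2
  L_1(x) = (x + 3)(x + 1) / -1
  L_2(x) = (x + 3)(x + 2) / 2
Then h(x) = 48·L_0(x) + 70/3·L_1(x) + 26/3·L_2(x).
Expanding and collecting terms gives h(x) = 5x^2 + (1/3)x + 4.
Check: h(-1) = 26/3. ✓

h(x) = 5x^2 + (1/3)x + 4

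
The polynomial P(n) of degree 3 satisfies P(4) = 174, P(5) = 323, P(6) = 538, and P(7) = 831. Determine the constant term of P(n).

-2

Write P(n) = an^3 + bn^2 + cn + d. Substituting each data point gives a linear system:
  64a + 16b + 4c + d = 174
  125a + 25b + 5c + d = 323
  216a + 36b + 6c + d = 538
  343a + 49b + 7c + d = 831
Solving the system yields a = 2, b = 3, c = 0, d = -2.
So P(n) = 2n^3 + 3n^2 - 2.
The constant term is -2.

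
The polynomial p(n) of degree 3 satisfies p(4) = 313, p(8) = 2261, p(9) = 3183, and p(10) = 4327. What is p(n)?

p(n) = 4n^3 + 3n^2 + 3n - 3

Using the Lagrange interpolation formula with nodes 4, 8, 9, 10:
  L_0(n) = (n - 8)(n - 9)(n - 10) / -120
  L_1(n) = (n - 4)(n - 9)(n - 10) / 8
  L_2(n) = (n - 4)(n - 8)(n - 10) / -5
  L_3(n) = (n - 4)(n - 8)(n - 9) / 12
Then p(n) = 313·L_0(n) + 2261·L_1(n) + 3183·L_2(n) + 4327·L_3(n).
Expanding and collecting terms gives p(n) = 4n^3 + 3n^2 + 3n - 3.
Check: p(9) = 3183. ✓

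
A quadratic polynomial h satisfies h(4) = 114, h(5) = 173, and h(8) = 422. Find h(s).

h(s) = 6s^2 + 5s - 2

Using the Lagrange interpolation formula with nodes 4, 5, 8:
  L_0(s) = (s - 5)(s - 8) / 4
  L_1(s) = (s - 4)(s - 8) / -3
  L_2(s) = (s - 4)(s - 5) / 12
Then h(s) = 114·L_0(s) + 173·L_1(s) + 422·L_2(s).
Expanding and collecting terms gives h(s) = 6s² + 5s - 2.
Check: h(5) = 173. ✓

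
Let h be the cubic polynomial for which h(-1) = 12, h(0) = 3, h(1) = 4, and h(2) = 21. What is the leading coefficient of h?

1

Write h(s) = as^3 + bs^2 + cs + d. Substituting each data point gives a linear system:
  -a + b - c + d = 12
  d = 3
  a + b + c + d = 4
  8a + 4b + 2c + d = 21
Solving the system yields a = 1, b = 5, c = -5, d = 3.
So h(s) = s³ + 5s² - 5s + 3.
The leading coefficient is 1.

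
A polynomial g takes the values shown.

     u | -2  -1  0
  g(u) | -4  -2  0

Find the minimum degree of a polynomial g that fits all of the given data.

Forward differences of the values at u = -2, -1, 0:
  g  : -4  -2  0
  Δ  : 2  2
  Δ^2: 0
The first differences are constant (2) and nonzero, while all higher differences vanish, so the minimal degree is 1.

1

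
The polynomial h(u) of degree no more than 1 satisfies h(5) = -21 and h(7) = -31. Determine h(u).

h(u) = -5u + 4

Write h(u) = au + b. Substituting each data point gives a linear system:
  5a + b = -21
  7a + b = -31
Solving the system yields a = -5, b = 4.
So h(u) = -5u + 4.
Check: h(7) = -31. ✓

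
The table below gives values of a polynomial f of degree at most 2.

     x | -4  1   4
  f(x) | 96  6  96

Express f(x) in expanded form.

Write f(x) = ax^2 + bx + c. Substituting each data point gives a linear system:
  16a - 4b + c = 96
  a + b + c = 6
  16a + 4b + c = 96
Solving the system yields a = 6, b = 0, c = 0.
So f(x) = 6x^2.
Check: f(1) = 6. ✓

f(x) = 6x^2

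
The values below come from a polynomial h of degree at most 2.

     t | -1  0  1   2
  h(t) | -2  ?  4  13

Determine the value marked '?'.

The 3 known points determine the degree-2 polynomial uniquely.
Write h(t) = at^2 + bt + c. Substituting each data point gives a linear system:
  a - b + c = -2
  a + b + c = 4
  4a + 2b + c = 13
Solving the system yields a = 2, b = 3, c = -1.
So h(t) = 2t^2 + 3t - 1.
Then h(0) = -1.

-1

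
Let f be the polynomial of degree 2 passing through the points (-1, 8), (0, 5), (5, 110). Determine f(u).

f(u) = 4u^2 + u + 5

Write f(u) = au^2 + bu + c. Substituting each data point gives a linear system:
  a - b + c = 8
  c = 5
  25a + 5b + c = 110
Solving the system yields a = 4, b = 1, c = 5.
So f(u) = 4u² + u + 5.
Check: f(0) = 5. ✓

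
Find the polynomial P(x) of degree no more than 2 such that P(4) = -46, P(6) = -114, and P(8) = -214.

P(x) = -4x^2 + 6x - 6

Write P(x) = ax^2 + bx + c. Substituting each data point gives a linear system:
  16a + 4b + c = -46
  36a + 6b + c = -114
  64a + 8b + c = -214
Solving the system yields a = -4, b = 6, c = -6.
So P(x) = -4x^2 + 6x - 6.
Check: P(8) = -214. ✓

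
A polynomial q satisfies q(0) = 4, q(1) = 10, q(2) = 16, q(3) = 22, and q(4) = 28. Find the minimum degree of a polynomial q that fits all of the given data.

Forward differences of the values at x = 0, 1, 2, 3, 4:
  q  : 4  10  16  22  28
  Δ  : 6  6  6  6
  Δ^2: 0  0  0
  Δ^3: 0  0
  Δ^4: 0
The first differences are constant (6) and nonzero, while all higher differences vanish, so the minimal degree is 1.

1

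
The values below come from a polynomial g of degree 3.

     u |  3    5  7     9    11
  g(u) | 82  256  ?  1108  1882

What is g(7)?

On equispaced nodes a degree-3 polynomial has vanishing fourth forward difference, so
  g(3) - 4·g(5) + 6·g(7) - 4·g(9) + g(11) = 0.
Substituting the known values and solving for g(7):
  6·g(7) = 3492
  g(7) = 582.

582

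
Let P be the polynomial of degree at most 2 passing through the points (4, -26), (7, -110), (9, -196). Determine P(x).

P(x) = -3x^2 + 5x + 2

Using the Lagrange interpolation formula with nodes 4, 7, 9:
  L_0(x) = (x - 7)(x - 9) / 15
  L_1(x) = (x - 4)(x - 9) / -6
  L_2(x) = (x - 4)(x - 7) / 10
Then P(x) = -26·L_0(x) - 110·L_1(x) - 196·L_2(x).
Expanding and collecting terms gives P(x) = -3x^2 + 5x + 2.
Check: P(4) = -26. ✓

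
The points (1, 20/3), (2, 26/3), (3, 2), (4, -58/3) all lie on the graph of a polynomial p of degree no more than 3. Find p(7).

Write p(u) = au^3 + bu^2 + cu + d. Substituting each data point gives a linear system:
  a + b + c + d = 20/3
  8a + 4b + 2c + d = 26/3
  27a + 9b + 3c + d = 2
  64a + 16b + 4c + d = -58/3
Solving the system yields a = -1, b = 5/3, c = 4, d = 2.
So p(u) = -u³ + (5/3)u² + 4u + 2.
Then p(7) = -694/3.

-694/3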